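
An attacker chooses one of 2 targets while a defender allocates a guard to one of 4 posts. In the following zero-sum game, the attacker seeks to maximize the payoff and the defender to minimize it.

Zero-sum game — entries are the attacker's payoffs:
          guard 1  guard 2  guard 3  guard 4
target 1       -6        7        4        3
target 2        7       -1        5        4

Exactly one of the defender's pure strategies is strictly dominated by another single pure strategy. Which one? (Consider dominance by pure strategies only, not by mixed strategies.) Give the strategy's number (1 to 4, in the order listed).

The defender prefers columns that give the attacker less. Compare guard 3 with guard 4: 3 < 4, 4 < 5.
So guard 4 strictly dominates guard 3 for the defender; guard 3 is strictly dominated.

3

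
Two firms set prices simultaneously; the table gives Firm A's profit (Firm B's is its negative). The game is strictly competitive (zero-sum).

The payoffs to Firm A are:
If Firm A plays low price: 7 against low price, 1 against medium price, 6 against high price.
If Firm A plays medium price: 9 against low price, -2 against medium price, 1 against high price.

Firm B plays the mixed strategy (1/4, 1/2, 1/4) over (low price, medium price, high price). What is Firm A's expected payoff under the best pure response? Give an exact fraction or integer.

low price: (7)·(1/4) + (1)·(1/2) + (6)·(1/4) = 15/4.
medium price: (9)·(1/4) + (-2)·(1/2) + (1)·(1/4) = 3/2.
The best pure response is low price with expected payoff 15/4.

15/4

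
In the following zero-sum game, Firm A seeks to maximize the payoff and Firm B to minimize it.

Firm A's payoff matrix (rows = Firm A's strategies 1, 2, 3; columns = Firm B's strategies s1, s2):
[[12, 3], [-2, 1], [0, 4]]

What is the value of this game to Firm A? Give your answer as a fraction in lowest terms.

48/13

Row 2 is strictly dominated by row 3, so Firm A never plays it.
The remaining 2×2 game on (1, 3) × (s1, s2) has no saddle point. Let Firm A play 1 with probability p; indifference gives 12p = 3p + 4(1−p), so p = 4/13.
Similarly Firm B's optimal q on s1 is 1/13, and the value is 12·(1/13) + (3)·(12/13) = 48/13.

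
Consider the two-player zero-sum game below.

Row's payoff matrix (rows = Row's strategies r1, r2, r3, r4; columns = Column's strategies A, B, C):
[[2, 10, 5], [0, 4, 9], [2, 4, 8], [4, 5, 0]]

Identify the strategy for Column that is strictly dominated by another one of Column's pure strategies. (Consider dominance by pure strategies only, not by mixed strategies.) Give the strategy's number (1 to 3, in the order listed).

2

Column prefers columns that give Row less. Compare B with A: 2 < 10, 0 < 4, 2 < 4, 4 < 5.
So A strictly dominates B for Column; B is strictly dominated.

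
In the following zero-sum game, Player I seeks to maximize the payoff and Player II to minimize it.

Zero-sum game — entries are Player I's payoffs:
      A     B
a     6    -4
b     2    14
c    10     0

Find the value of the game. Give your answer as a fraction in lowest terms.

70/11

Row a is strictly dominated by row c, so Player I never plays it.
The remaining 2×2 game on (b, c) × (A, B) has no saddle point. Let Player I play b with probability p; indifference gives 2p + 10(1−p) = 14p, so p = 5/11.
Similarly Player II's optimal q on A is 7/11, and the value is 2·(7/11) + (14)·(4/11) = 70/11.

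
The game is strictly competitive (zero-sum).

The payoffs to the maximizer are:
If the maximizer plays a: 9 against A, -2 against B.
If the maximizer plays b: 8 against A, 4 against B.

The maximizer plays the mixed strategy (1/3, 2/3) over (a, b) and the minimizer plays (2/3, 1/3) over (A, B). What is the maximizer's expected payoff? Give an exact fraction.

56/9

Against (2/3, 1/3), each row's expected payoff is a: 16/3; b: 20/3.
Taking the (1/3, 2/3)-weighted average: (1/3)·(16/3) + (2/3)·(20/3) = 56/9.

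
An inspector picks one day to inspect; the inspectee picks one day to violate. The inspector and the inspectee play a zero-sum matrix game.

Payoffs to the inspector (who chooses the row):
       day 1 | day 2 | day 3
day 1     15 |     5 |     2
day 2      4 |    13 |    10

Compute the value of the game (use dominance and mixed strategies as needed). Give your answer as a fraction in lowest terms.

142/19

Column day 2 is strictly dominated by day 3 for the inspectee (it gives the inspector more in every row).
The remaining 2×2 game on (day 1, day 2) × (day 1, day 3) has no saddle point. Let the inspector play day 1 with probability p; indifference gives 15p + 4(1−p) = 2p + 10(1−p), so p = 6/19.
Similarly the inspectee's optimal q on day 1 is 8/19, and the value is 15·(8/19) + (2)·(11/19) = 142/19.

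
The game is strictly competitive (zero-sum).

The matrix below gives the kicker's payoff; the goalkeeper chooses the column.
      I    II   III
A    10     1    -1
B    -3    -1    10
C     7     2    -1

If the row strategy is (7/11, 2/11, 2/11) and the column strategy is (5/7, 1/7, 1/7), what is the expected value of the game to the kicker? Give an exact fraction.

Against (5/7, 1/7, 1/7), each row's expected payoff is A: 50/7; B: -6/7; C: 36/7.
Taking the (7/11, 2/11, 2/11)-weighted average: (7/11)·(50/7) + (2/11)·(-6/7) + (2/11)·(36/7) = 410/77.

410/77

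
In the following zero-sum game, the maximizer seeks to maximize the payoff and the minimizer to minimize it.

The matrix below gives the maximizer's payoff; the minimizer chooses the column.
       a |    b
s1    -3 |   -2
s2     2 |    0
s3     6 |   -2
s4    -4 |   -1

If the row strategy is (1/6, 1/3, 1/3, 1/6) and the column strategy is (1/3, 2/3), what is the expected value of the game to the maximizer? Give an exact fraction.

-5/18

Against (1/3, 2/3), each row's expected payoff is s1: -7/3; s2: 2/3; s3: 2/3; s4: -2.
Taking the (1/6, 1/3, 1/3, 1/6)-weighted average: (1/6)·(-7/3) + (1/3)·(2/3) + (1/3)·(2/3) + (1/6)·(-2) = -5/18.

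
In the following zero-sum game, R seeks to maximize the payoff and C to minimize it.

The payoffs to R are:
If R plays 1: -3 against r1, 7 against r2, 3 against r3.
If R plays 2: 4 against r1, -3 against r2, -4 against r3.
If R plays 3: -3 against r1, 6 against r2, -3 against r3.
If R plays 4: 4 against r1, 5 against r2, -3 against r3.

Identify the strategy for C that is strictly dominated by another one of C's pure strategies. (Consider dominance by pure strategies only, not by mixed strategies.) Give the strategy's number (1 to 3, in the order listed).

2

C prefers columns that give R less. Compare r2 with r3: 3 < 7, -4 < -3, -3 < 6, -3 < 5.
So r3 strictly dominates r2 for C; r2 is strictly dominated.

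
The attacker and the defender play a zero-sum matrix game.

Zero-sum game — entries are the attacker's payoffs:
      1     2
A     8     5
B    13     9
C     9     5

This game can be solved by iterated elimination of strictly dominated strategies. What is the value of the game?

Row A is strictly dominated by row B (13>8, 9>5); eliminate A.
Column 1 is strictly dominated by 2 for the defender (9<13, 5<9); eliminate 1.
Row C is strictly dominated by row B (9>5); eliminate C.
Only (B, 2) remains, with payoff 9.

9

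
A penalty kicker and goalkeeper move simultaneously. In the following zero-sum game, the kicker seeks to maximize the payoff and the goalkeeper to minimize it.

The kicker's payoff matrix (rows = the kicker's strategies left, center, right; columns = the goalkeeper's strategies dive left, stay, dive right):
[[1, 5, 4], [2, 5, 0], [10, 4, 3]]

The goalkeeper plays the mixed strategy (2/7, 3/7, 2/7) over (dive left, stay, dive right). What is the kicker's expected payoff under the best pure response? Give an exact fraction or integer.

38/7

left: (1)·(2/7) + (5)·(3/7) + (4)·(2/7) = 25/7.
center: (2)·(2/7) + (5)·(3/7) + (0)·(2/7) = 19/7.
right: (10)·(2/7) + (4)·(3/7) + (3)·(2/7) = 38/7.
The best pure response is right with expected payoff 38/7.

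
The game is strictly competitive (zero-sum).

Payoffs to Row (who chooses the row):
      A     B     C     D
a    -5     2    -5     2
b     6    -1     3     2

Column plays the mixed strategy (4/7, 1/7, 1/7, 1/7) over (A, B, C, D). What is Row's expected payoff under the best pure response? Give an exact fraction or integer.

4

a: (-5)·(4/7) + (2)·(1/7) + (-5)·(1/7) + (2)·(1/7) = -3.
b: (6)·(4/7) + (-1)·(1/7) + (3)·(1/7) + (2)·(1/7) = 4.
The best pure response is b with expected payoff 4.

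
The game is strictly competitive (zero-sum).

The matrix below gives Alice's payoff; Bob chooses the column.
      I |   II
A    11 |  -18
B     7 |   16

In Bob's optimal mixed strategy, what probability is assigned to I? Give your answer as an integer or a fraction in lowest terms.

Row minima are -18 and 7, so Alice's maximin is 7; column maxima are 11 and 16, so Bob's minimax is 11. These differ, so the equilibrium is in mixed strategies.
Let Bob play I with probability q. Alice is indifferent when 11q − 18(1−q) = 7q + 16(1−q), giving q = 17/19.

17/19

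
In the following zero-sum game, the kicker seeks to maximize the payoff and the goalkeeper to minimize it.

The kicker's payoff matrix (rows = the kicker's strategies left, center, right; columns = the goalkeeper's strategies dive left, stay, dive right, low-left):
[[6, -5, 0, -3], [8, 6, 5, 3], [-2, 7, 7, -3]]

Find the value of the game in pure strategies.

3

Row minima: -5, 3, -3 → the kicker's maximin is 3.
Column maxima: 8, 7, 7, 3 → the goalkeeper's minimax is 3.
They coincide at (center, low-left), so the value is 3.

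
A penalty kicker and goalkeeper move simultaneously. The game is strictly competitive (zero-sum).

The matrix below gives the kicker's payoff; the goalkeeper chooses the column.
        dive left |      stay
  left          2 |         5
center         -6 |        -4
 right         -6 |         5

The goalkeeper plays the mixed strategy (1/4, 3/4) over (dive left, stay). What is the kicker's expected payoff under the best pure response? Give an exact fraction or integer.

left: (2)·(1/4) + (5)·(3/4) = 17/4.
center: (-6)·(1/4) + (-4)·(3/4) = -9/2.
right: (-6)·(1/4) + (5)·(3/4) = 9/4.
The best pure response is left with expected payoff 17/4.

17/4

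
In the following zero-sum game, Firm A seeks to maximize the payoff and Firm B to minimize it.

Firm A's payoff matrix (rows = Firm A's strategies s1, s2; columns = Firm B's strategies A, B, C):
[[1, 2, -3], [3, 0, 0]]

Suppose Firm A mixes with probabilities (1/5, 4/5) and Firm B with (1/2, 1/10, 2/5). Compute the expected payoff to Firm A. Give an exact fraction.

Against (1/2, 1/10, 2/5), each row's expected payoff is s1: -1/2; s2: 3/2.
Taking the (1/5, 4/5)-weighted average: (1/5)·(-1/2) + (4/5)·(3/2) = 11/10.

11/10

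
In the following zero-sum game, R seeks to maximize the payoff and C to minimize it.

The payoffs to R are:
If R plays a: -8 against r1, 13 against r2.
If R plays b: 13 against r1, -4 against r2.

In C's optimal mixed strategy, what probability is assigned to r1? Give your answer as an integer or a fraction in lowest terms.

17/38

Row minima are -8 and -4, so R's maximin is -4; column maxima are 13 and 13, so C's minimax is 13. These differ, so the equilibrium is in mixed strategies.
Let C play r1 with probability q. R is indifferent when −8q + 13(1−q) = 13q − 4(1−q), giving q = 17/38.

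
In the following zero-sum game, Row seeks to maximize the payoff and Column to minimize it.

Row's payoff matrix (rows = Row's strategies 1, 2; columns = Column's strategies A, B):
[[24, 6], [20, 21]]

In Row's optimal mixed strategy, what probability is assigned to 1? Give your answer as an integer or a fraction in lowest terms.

1/19

Row minima are 6 and 20, so Row's maximin is 20; column maxima are 24 and 21, so Column's minimax is 21. These differ, so the equilibrium is in mixed strategies.
Let Row play 1 with probability p. Column is indifferent when 24p + 20(1−p) = 6p + 21(1−p), giving p = 1/19.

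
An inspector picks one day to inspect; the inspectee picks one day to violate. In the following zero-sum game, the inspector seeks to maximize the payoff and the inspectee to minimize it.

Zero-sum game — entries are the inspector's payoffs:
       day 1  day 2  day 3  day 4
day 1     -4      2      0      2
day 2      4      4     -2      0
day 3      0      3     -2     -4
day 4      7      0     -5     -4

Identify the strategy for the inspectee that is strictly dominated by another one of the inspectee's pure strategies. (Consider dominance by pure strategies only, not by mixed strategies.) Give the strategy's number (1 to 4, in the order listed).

The inspectee prefers columns that give the inspector less. Compare day 2 with day 3: 0 < 2, -2 < 4, -2 < 3, -5 < 0.
So day 3 strictly dominates day 2 for the inspectee; day 2 is strictly dominated.

2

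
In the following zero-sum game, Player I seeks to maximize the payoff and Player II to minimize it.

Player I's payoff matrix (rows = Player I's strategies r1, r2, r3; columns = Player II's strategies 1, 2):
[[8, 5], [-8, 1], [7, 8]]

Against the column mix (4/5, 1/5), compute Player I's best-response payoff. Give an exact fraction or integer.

37/5

r1: (8)·(4/5) + (5)·(1/5) = 37/5.
r2: (-8)·(4/5) + (1)·(1/5) = -31/5.
r3: (7)·(4/5) + (8)·(1/5) = 36/5.
The best pure response is r1 with expected payoff 37/5.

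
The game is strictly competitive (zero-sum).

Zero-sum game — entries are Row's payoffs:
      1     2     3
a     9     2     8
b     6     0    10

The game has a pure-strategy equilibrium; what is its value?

2

Row minima: 2, 0 → Row's maximin is 2.
Column maxima: 9, 2, 10 → Column's minimax is 2.
They coincide at (a, 2), so the value is 2.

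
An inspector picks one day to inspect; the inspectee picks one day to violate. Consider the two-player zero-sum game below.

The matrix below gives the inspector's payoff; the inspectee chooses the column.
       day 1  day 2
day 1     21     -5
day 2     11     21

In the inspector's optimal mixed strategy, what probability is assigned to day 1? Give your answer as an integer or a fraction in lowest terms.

Row minima are -5 and 11, so the inspector's maximin is 11; column maxima are 21 and 21, so the inspectee's minimax is 21. These differ, so the equilibrium is in mixed strategies.
Let the inspector play day 1 with probability p. The inspectee is indifferent when 21p + 11(1−p) = −5p + 21(1−p), giving p = 5/18.

5/18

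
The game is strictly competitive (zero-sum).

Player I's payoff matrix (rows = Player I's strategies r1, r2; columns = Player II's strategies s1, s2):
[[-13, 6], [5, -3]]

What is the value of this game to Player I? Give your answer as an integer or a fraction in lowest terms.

-1/3

Row minima are -13 and -3, so Player I's maximin is -3; column maxima are 5 and 6, so Player II's minimax is 5. These differ, so the equilibrium is in mixed strategies.
Let Player I play r1 with probability p. Player II is indifferent when −13p + 5(1−p) = 6p − 3(1−p), giving p = 8/27.
Let Player II play s1 with probability q. Player I is indifferent when −13q + 6(1−q) = 5q − 3(1−q), giving q = 1/3.
The value is -13·(1/3) + (6)·(2/3) = -1/3.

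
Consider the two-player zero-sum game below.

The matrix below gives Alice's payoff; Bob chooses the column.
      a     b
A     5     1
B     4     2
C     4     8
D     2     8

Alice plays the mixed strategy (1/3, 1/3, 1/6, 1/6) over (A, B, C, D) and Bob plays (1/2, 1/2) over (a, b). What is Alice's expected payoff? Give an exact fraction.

23/6

Against (1/2, 1/2), each row's expected payoff is A: 3; B: 3; C: 6; D: 5.
Taking the (1/3, 1/3, 1/6, 1/6)-weighted average: (1/3)·(3) + (1/3)·(3) + (1/6)·(6) + (1/6)·(5) = 23/6.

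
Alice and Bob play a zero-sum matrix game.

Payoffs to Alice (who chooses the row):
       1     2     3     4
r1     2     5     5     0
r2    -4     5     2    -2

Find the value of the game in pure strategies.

0

Row minima: 0, -4 → Alice's maximin is 0.
Column maxima: 2, 5, 5, 0 → Bob's minimax is 0.
They coincide at (r1, 4), so the value is 0.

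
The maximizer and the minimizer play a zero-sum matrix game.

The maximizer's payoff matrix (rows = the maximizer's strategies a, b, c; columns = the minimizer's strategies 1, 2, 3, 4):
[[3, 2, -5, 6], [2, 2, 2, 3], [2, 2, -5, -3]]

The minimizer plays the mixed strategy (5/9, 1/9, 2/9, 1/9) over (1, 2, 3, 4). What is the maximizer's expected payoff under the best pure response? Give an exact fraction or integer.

a: (3)·(5/9) + (2)·(1/9) + (-5)·(2/9) + (6)·(1/9) = 13/9.
b: (2)·(5/9) + (2)·(1/9) + (2)·(2/9) + (3)·(1/9) = 19/9.
c: (2)·(5/9) + (2)·(1/9) + (-5)·(2/9) + (-3)·(1/9) = -1/9.
The best pure response is b with expected payoff 19/9.

19/9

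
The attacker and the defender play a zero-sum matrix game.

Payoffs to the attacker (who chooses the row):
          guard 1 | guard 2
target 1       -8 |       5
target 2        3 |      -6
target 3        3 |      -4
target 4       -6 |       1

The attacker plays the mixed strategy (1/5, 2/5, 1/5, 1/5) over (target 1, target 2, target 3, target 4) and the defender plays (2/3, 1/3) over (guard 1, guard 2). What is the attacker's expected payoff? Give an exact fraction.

Against (2/3, 1/3), each row's expected payoff is target 1: -11/3; target 2: 0; target 3: 2/3; target 4: -11/3.
Taking the (1/5, 2/5, 1/5, 1/5)-weighted average: (1/5)·(-11/3) + (2/5)·(0) + (1/5)·(2/3) + (1/5)·(-11/3) = -4/3.

-4/3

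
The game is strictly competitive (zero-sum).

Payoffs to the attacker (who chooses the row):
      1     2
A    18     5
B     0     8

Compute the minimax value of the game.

Row minima are 5 and 0, so the attacker's maximin is 5; column maxima are 18 and 8, so the defender's minimax is 8. These differ, so the equilibrium is in mixed strategies.
Let the attacker play A with probability p. The defender is indifferent when 18p = 5p + 8(1−p), giving p = 8/21.
Let the defender play 1 with probability q. The attacker is indifferent when 18q + 5(1−q) = 8(1−q), giving q = 1/7.
The value is 18·(1/7) + (5)·(6/7) = 48/7.

48/7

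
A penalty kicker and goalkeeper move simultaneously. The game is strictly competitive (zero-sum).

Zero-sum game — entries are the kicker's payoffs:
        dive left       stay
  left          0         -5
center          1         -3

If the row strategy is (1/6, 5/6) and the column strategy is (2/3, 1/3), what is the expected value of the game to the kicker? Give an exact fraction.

-5/9

Against (2/3, 1/3), each row's expected payoff is left: -5/3; center: -1/3.
Taking the (1/6, 5/6)-weighted average: (1/6)·(-5/3) + (5/6)·(-1/3) = -5/9.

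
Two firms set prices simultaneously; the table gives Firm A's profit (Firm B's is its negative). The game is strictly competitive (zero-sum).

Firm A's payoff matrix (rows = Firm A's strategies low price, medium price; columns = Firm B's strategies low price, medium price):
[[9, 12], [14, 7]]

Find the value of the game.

Row minima are 9 and 7, so Firm A's maximin is 9; column maxima are 14 and 12, so Firm B's minimax is 12. These differ, so the equilibrium is in mixed strategies.
Let Firm A play low price with probability p. Firm B is indifferent when 9p + 14(1−p) = 12p + 7(1−p), giving p = 7/10.
Let Firm B play low price with probability q. Firm A is indifferent when 9q + 12(1−q) = 14q + 7(1−q), giving q = 1/2.
The value is 9·(1/2) + (12)·(1/2) = 21/2.

21/2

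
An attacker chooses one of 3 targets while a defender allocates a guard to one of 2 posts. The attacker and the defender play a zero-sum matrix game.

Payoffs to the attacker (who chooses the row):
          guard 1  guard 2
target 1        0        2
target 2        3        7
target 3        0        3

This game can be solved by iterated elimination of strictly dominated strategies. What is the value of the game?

3

Row target 1 is strictly dominated by row target 2 (3>0, 7>2); eliminate target 1.
Row target 3 is strictly dominated by row target 2 (3>0, 7>3); eliminate target 3.
Column guard 2 is strictly dominated by guard 1 for the defender (3<7); eliminate guard 2.
Only (target 2, guard 1) remains, with payoff 3.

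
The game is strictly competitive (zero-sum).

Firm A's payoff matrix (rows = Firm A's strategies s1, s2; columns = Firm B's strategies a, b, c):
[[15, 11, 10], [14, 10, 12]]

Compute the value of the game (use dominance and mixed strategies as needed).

Column a is strictly dominated by b for Firm B (it gives Firm A more in every row).
The remaining 2×2 game on (s1, s2) × (b, c) has no saddle point. Let Firm A play s1 with probability p; indifference gives 11p + 10(1−p) = 10p + 12(1−p), so p = 2/3.
Similarly Firm B's optimal q on b is 2/3, and the value is 11·(2/3) + (10)·(1/3) = 32/3.

32/3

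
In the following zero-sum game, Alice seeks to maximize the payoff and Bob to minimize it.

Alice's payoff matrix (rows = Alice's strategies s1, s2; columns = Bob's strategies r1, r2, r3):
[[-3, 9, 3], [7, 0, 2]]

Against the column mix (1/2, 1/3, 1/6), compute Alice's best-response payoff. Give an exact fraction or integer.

s1: (-3)·(1/2) + (9)·(1/3) + (3)·(1/6) = 2.
s2: (7)·(1/2) + (0)·(1/3) + (2)·(1/6) = 23/6.
The best pure response is s2 with expected payoff 23/6.

23/6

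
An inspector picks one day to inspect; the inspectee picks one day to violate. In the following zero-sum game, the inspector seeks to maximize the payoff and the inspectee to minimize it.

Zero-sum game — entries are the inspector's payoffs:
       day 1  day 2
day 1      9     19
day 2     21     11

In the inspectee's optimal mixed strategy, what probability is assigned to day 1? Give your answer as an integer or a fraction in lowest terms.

Row minima are 9 and 11, so the inspector's maximin is 11; column maxima are 21 and 19, so the inspectee's minimax is 19. These differ, so the equilibrium is in mixed strategies.
Let the inspectee play day 1 with probability q. The inspector is indifferent when 9q + 19(1−q) = 21q + 11(1−q), giving q = 2/5.

2/5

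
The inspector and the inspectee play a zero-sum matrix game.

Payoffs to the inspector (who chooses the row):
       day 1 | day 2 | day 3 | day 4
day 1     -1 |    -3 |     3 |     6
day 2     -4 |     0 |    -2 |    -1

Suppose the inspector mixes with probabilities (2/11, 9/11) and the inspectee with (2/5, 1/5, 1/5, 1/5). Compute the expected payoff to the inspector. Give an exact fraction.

-91/55

Against (2/5, 1/5, 1/5, 1/5), each row's expected payoff is day 1: 4/5; day 2: -11/5.
Taking the (2/11, 9/11)-weighted average: (2/11)·(4/5) + (9/11)·(-11/5) = -91/55.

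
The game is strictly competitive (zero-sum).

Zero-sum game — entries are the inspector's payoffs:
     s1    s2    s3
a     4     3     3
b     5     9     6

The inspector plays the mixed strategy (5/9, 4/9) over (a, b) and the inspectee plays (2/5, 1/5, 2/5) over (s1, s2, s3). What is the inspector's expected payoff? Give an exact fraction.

209/45

Against (2/5, 1/5, 2/5), each row's expected payoff is a: 17/5; b: 31/5.
Taking the (5/9, 4/9)-weighted average: (5/9)·(17/5) + (4/9)·(31/5) = 209/45.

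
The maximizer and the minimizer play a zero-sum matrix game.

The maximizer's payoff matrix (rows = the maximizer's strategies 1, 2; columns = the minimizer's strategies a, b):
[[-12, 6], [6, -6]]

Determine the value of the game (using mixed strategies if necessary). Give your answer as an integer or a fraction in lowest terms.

-6/5

Row minima are -12 and -6, so the maximizer's maximin is -6; column maxima are 6 and 6, so the minimizer's minimax is 6. These differ, so the equilibrium is in mixed strategies.
Let the maximizer play 1 with probability p. The minimizer is indifferent when −12p + 6(1−p) = 6p − 6(1−p), giving p = 2/5.
Let the minimizer play a with probability q. The maximizer is indifferent when −12q + 6(1−q) = 6q − 6(1−q), giving q = 2/5.
The value is -12·(2/5) + (6)·(3/5) = -6/5.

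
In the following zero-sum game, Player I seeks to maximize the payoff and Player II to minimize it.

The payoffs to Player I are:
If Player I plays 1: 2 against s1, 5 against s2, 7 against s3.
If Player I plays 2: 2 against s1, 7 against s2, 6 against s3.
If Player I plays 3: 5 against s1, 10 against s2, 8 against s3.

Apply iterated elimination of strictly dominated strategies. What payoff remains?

Column s3 is strictly dominated by s1 for Player II (2<7, 2<6, 5<8); eliminate s3.
Row 2 is strictly dominated by row 3 (5>2, 10>7); eliminate 2.
Row 1 is strictly dominated by row 3 (5>2, 10>5); eliminate 1.
Column s2 is strictly dominated by s1 for Player II (5<10); eliminate s2.
Only (3, s1) remains, with payoff 5.

5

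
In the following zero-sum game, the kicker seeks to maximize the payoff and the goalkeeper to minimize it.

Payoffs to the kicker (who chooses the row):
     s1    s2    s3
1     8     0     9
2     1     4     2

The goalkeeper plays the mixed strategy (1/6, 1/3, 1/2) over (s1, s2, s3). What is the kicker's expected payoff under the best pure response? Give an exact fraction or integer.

1: (8)·(1/6) + (0)·(1/3) + (9)·(1/2) = 35/6.
2: (1)·(1/6) + (4)·(1/3) + (2)·(1/2) = 5/2.
The best pure response is 1 with expected payoff 35/6.

35/6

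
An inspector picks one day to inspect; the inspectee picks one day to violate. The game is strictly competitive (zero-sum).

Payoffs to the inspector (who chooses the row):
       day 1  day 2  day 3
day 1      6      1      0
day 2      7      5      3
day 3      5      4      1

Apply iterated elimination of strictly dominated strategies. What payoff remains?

Row day 1 is strictly dominated by row day 2 (7>6, 5>1, 3>0); eliminate day 1.
Row day 3 is strictly dominated by row day 2 (7>5, 5>4, 3>1); eliminate day 3.
Column day 1 is strictly dominated by day 2 for the inspectee (5<7); eliminate day 1.
Column day 2 is strictly dominated by day 3 for the inspectee (3<5); eliminate day 2.
Only (day 2, day 3) remains, with payoff 3.

3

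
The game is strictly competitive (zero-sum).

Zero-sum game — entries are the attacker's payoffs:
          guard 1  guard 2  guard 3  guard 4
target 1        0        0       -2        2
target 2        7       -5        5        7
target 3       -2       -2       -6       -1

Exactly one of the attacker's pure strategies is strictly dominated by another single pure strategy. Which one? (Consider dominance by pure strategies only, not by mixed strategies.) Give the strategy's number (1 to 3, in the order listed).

3

Compare target 3 with target 1: 0 > -2, 0 > -2, -2 > -6, 2 > -1.
So target 1 strictly dominates target 3 for the attacker; target 3 is strictly dominated.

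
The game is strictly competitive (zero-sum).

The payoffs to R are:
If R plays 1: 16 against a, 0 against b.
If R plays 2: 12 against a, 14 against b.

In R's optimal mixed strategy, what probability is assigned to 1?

Row minima are 0 and 12, so R's maximin is 12; column maxima are 16 and 14, so C's minimax is 14. These differ, so the equilibrium is in mixed strategies.
Let R play 1 with probability p. C is indifferent when 16p + 12(1−p) = 14(1−p), giving p = 1/9.

1/9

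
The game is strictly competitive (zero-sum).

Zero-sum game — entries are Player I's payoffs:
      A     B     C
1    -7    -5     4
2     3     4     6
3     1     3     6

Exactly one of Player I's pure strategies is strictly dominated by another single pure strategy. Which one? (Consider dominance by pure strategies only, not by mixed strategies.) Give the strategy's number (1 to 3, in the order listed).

1

Compare 1 with 2: 3 > -7, 4 > -5, 6 > 4.
So 2 strictly dominates 1 for Player I; 1 is strictly dominated.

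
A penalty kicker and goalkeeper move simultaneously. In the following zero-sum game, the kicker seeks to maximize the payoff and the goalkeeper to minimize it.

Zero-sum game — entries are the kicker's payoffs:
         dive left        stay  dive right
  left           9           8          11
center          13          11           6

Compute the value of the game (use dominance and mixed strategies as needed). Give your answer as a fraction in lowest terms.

Column dive left is strictly dominated by stay for the goalkeeper (it gives the kicker more in every row).
The remaining 2×2 game on (left, center) × (stay, dive right) has no saddle point. Let the kicker play left with probability p; indifference gives 8p + 11(1−p) = 11p + 6(1−p), so p = 5/8.
Similarly the goalkeeper's optimal q on stay is 5/8, and the value is 8·(5/8) + (11)·(3/8) = 73/8.

73/8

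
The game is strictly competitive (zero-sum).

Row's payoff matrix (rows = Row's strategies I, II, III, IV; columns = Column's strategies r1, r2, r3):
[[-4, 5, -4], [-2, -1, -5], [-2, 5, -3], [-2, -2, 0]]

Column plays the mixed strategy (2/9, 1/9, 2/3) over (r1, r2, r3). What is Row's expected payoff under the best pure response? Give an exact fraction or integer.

I: (-4)·(2/9) + (5)·(1/9) + (-4)·(2/3) = -3.
II: (-2)·(2/9) + (-1)·(1/9) + (-5)·(2/3) = -35/9.
III: (-2)·(2/9) + (5)·(1/9) + (-3)·(2/3) = -17/9.
IV: (-2)·(2/9) + (-2)·(1/9) + (0)·(2/3) = -2/3.
The best pure response is IV with expected payoff -2/3.

-2/3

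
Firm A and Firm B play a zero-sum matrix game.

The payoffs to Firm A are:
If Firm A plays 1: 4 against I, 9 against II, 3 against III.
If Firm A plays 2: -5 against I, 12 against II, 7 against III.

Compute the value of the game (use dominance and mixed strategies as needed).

43/13

Column II is strictly dominated by III for Firm B (it gives Firm A more in every row).
The remaining 2×2 game on (1, 2) × (I, III) has no saddle point. Let Firm A play 1 with probability p; indifference gives 4p − 5(1−p) = 3p + 7(1−p), so p = 12/13.
Similarly Firm B's optimal q on I is 4/13, and the value is 4·(4/13) + (3)·(9/13) = 43/13.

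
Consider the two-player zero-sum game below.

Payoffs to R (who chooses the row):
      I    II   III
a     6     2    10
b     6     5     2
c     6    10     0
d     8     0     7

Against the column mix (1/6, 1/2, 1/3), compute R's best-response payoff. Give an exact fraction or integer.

a: (6)·(1/6) + (2)·(1/2) + (10)·(1/3) = 16/3.
b: (6)·(1/6) + (5)·(1/2) + (2)·(1/3) = 25/6.
c: (6)·(1/6) + (10)·(1/2) + (0)·(1/3) = 6.
d: (8)·(1/6) + (0)·(1/2) + (7)·(1/3) = 11/3.
The best pure response is c with expected payoff 6.

6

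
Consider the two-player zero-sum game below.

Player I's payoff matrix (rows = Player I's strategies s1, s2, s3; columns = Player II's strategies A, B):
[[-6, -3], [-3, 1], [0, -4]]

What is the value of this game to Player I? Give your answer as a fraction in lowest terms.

-3/2

Row s1 is strictly dominated by row s2, so Player I never plays it.
The remaining 2×2 game on (s2, s3) × (A, B) has no saddle point. Let Player I play s2 with probability p; indifference gives −3p = p − 4(1−p), so p = 1/2.
Similarly Player II's optimal q on A is 5/8, and the value is -3·(5/8) + (1)·(3/8) = -3/2.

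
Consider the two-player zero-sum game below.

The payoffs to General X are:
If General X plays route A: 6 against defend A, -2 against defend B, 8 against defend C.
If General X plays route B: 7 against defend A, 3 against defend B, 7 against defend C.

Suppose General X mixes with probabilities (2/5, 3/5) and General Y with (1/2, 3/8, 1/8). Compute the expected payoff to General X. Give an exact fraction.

23/5

Against (1/2, 3/8, 1/8), each row's expected payoff is route A: 13/4; route B: 11/2.
Taking the (2/5, 3/5)-weighted average: (2/5)·(13/4) + (3/5)·(11/2) = 23/5.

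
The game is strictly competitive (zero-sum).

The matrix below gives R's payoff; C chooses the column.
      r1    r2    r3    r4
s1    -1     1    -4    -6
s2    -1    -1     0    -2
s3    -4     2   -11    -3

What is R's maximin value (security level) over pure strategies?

-2

The worst-case payoff for each row is s1: -6, s2: -2, s3: -11.
The best of these is -2.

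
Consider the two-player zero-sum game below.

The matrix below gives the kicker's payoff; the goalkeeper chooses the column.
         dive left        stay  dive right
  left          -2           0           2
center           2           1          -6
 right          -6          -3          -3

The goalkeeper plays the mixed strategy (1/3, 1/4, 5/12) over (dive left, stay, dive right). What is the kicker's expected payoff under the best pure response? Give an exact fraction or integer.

1/6

left: (-2)·(1/3) + (0)·(1/4) + (2)·(5/12) = 1/6.
center: (2)·(1/3) + (1)·(1/4) + (-6)·(5/12) = -19/12.
right: (-6)·(1/3) + (-3)·(1/4) + (-3)·(5/12) = -4.
The best pure response is left with expected payoff 1/6.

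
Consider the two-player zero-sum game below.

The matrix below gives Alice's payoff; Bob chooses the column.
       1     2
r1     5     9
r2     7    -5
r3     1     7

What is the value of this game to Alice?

11/2

Row r3 is strictly dominated by row r1, so Alice never plays it.
The remaining 2×2 game on (r1, r2) × (1, 2) has no saddle point. Let Alice play r1 with probability p; indifference gives 5p + 7(1−p) = 9p − 5(1−p), so p = 3/4.
Similarly Bob's optimal q on 1 is 7/8, and the value is 5·(7/8) + (9)·(1/8) = 11/2.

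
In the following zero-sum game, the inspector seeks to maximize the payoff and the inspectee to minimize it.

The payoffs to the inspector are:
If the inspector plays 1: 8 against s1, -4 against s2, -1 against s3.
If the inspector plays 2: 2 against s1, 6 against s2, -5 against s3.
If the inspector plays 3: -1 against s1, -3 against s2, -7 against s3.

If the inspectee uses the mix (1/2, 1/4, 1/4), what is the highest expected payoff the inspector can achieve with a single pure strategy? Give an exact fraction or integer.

11/4

1: (8)·(1/2) + (-4)·(1/4) + (-1)·(1/4) = 11/4.
2: (2)·(1/2) + (6)·(1/4) + (-5)·(1/4) = 5/4.
3: (-1)·(1/2) + (-3)·(1/4) + (-7)·(1/4) = -3.
The best pure response is 1 with expected payoff 11/4.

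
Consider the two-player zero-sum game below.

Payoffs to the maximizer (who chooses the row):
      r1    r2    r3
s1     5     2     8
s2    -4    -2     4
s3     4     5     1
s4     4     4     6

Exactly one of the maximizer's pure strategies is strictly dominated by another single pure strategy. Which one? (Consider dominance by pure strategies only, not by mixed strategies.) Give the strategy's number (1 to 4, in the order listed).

2

Compare s2 with s1: 5 > -4, 2 > -2, 8 > 4.
So s1 strictly dominates s2 for the maximizer; s2 is strictly dominated.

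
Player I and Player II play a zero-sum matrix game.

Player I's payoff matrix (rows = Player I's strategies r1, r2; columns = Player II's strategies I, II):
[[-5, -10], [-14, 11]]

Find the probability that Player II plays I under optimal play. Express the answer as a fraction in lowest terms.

7/10

Row minima are -10 and -14, so Player I's maximin is -10; column maxima are -5 and 11, so Player II's minimax is -5. These differ, so the equilibrium is in mixed strategies.
Let Player II play I with probability q. Player I is indifferent when −5q − 10(1−q) = −14q + 11(1−q), giving q = 7/10.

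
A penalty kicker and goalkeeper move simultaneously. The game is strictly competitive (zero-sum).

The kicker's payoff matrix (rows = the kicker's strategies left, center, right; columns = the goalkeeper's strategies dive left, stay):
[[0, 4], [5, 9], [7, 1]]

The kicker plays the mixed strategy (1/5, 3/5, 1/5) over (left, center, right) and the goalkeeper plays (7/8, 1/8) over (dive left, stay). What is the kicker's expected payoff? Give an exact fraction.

Against (7/8, 1/8), each row's expected payoff is left: 1/2; center: 11/2; right: 25/4.
Taking the (1/5, 3/5, 1/5)-weighted average: (1/5)·(1/2) + (3/5)·(11/2) + (1/5)·(25/4) = 93/20.

93/20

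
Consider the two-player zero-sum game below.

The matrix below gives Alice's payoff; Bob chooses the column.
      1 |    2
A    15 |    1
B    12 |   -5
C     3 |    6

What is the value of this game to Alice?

Row B is strictly dominated by row A, so Alice never plays it.
The remaining 2×2 game on (A, C) × (1, 2) has no saddle point. Let Alice play A with probability p; indifference gives 15p + 3(1−p) = p + 6(1−p), so p = 3/17.
Similarly Bob's optimal q on 1 is 5/17, and the value is 15·(5/17) + (1)·(12/17) = 87/17.

87/17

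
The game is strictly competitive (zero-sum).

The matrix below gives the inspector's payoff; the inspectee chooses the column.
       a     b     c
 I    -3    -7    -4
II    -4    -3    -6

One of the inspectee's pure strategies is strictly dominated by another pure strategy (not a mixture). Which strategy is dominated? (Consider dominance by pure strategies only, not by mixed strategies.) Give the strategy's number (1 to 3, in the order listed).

The inspectee prefers columns that give the inspector less. Compare a with c: -4 < -3, -6 < -4.
So c strictly dominates a for the inspectee; a is strictly dominated.

1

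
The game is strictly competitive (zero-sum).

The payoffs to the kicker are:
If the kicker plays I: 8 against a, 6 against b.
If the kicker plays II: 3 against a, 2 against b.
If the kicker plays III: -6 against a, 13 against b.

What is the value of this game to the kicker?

Row II is strictly dominated by row I, so the kicker never plays it.
The remaining 2×2 game on (I, III) × (a, b) has no saddle point. Let the kicker play I with probability p; indifference gives 8p − 6(1−p) = 6p + 13(1−p), so p = 19/21.
Similarly the goalkeeper's optimal q on a is 1/3, and the value is 8·(1/3) + (6)·(2/3) = 20/3.

20/3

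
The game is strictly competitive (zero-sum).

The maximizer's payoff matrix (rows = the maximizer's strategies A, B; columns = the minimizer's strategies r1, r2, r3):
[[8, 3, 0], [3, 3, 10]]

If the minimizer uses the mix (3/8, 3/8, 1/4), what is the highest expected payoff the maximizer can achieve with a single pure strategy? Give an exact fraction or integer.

A: (8)·(3/8) + (3)·(3/8) + (0)·(1/4) = 33/8.
B: (3)·(3/8) + (3)·(3/8) + (10)·(1/4) = 19/4.
The best pure response is B with expected payoff 19/4.

19/4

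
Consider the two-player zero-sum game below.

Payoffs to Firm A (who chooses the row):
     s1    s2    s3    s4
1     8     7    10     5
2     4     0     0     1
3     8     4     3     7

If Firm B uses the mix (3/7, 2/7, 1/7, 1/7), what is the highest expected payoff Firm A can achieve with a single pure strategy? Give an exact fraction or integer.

53/7

1: (8)·(3/7) + (7)·(2/7) + (10)·(1/7) + (5)·(1/7) = 53/7.
2: (4)·(3/7) + (0)·(2/7) + (0)·(1/7) + (1)·(1/7) = 13/7.
3: (8)·(3/7) + (4)·(2/7) + (3)·(1/7) + (7)·(1/7) = 6.
The best pure response is 1 with expected payoff 53/7.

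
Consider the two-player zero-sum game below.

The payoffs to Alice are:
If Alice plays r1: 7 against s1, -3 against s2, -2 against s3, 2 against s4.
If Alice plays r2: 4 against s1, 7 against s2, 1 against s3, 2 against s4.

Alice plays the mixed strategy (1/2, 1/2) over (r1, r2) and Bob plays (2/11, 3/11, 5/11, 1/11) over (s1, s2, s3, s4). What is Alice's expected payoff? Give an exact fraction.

3/2

Against (2/11, 3/11, 5/11, 1/11), each row's expected payoff is r1: -3/11; r2: 36/11.
Taking the (1/2, 1/2)-weighted average: (1/2)·(-3/11) + (1/2)·(36/11) = 3/2.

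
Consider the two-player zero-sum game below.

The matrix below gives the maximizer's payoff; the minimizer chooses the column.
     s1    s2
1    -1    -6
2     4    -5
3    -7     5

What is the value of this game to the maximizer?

Row 1 is strictly dominated by row 2, so the maximizer never plays it.
The remaining 2×2 game on (2, 3) × (s1, s2) has no saddle point. Let the maximizer play 2 with probability p; indifference gives 4p − 7(1−p) = −5p + 5(1−p), so p = 4/7.
Similarly the minimizer's optimal q on s1 is 10/21, and the value is 4·(10/21) + (-5)·(11/21) = -5/7.

-5/7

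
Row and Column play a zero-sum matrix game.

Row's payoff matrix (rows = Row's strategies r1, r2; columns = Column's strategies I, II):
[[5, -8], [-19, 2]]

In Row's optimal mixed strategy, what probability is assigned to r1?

21/34

Row minima are -8 and -19, so Row's maximin is -8; column maxima are 5 and 2, so Column's minimax is 2. These differ, so the equilibrium is in mixed strategies.
Let Row play r1 with probability p. Column is indifferent when 5p − 19(1−p) = −8p + 2(1−p), giving p = 21/34.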